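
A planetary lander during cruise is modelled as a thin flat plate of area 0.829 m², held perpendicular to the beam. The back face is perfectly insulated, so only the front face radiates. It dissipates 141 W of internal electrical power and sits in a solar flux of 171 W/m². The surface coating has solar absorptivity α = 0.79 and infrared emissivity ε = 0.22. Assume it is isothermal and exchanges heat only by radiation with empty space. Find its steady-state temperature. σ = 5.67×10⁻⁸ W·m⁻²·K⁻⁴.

At steady state, absorbed solar power + internal power = radiated power.
Absorbed: α·S·A_cross = 0.79·171·0.8290 = 112.0 W (cross-section A).
Total input = 112.0 + 141 = 253.0 W.
Radiated: εσ·A_surf·T⁴ with A_surf = A = 0.8290 m².
T⁴ = 253.0/(0.22·5.67×10⁻⁸·0.8290) = 2.446×10¹⁰ K⁴.

T ≈ 395 K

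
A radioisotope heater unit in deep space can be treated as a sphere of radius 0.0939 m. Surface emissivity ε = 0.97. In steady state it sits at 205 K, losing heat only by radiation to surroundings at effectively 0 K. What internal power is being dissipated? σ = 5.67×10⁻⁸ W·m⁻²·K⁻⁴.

Steady state: P = εσA T⁴.
A = 4πr² = 0.1108 m²; T⁴ = (205)⁴ = 1.766×10⁹ K⁴.
P = 0.97 × 5.67×10⁻⁸ × 0.1108 × 1.766×10⁹.

P ≈ 10.8 W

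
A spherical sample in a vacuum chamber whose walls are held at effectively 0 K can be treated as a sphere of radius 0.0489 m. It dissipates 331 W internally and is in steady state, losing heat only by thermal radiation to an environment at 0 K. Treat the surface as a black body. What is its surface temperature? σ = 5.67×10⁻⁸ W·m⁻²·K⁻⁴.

Steady state: internal power = radiated power, P = εσA T⁴.
Radiating area A = 4πr² = 0.03005 m².
T⁴ = P/(εσA) = 331/(1.0·5.67×10⁻⁸·0.03005) = 1.943×10¹¹ K⁴.
T = (1.943×10¹¹)^(1/4).

T ≈ 664 K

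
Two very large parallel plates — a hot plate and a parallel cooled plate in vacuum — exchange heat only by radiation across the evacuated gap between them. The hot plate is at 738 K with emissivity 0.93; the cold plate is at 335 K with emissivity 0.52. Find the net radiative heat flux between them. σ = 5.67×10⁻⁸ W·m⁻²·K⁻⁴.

q ≈ 8060 W/m²

For two infinite grey parallel plates, q = σ(T₁⁴ − T₂⁴)/(1/ε₁ + 1/ε₂ − 1).
T₁⁴ − T₂⁴ = 2.966×10¹¹ − 1.259×10¹⁰ = 2.840×10¹¹ K⁴.
1/ε₁ + 1/ε₂ − 1 = 1.075 + 1.923 − 1 = 1.998.
q = 5.67×10⁻⁸ × 2.840×10¹¹ / 1.998.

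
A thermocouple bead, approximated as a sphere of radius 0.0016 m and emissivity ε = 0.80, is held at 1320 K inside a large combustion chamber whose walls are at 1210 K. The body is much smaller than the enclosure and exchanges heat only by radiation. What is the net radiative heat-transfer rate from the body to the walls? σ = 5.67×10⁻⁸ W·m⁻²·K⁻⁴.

For a small grey body in a large enclosure: P_net = εσA(T_body⁴ − T_wall⁴).
A = 4πr² = 3.217×10⁻⁵ m²; T_body⁴ − T_wall⁴ = 3.036×10¹² − 2.144×10¹² = 8.924×10¹¹ K⁴.
|P_net| = 0.80·5.67×10⁻⁸·3.217×10⁻⁵·8.924×10¹¹.

P_net ≈ 1.30 W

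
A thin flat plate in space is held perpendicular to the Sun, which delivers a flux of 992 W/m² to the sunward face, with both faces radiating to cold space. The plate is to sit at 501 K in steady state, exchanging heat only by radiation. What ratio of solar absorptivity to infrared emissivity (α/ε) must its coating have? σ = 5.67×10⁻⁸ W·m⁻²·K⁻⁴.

Balance: αS·A = εσ·2A·T⁴ ⇒ α/ε = 2σT⁴/S.
α/ε = 2·5.67×10⁻⁸·(501)⁴/992 = 2·5.67×10⁻⁸·6.300×10¹⁰/992.

α/ε ≈ 7.20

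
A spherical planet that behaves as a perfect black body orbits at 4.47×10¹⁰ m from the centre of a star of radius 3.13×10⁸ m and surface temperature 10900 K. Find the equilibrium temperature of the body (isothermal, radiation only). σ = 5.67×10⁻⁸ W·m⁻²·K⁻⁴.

The star's surface emits σT_*⁴; at distance d the flux is S = σT_*⁴(R_*/d)².
S = 5.67×10⁻⁸·(10900)⁴·(3.13×10⁸/4.47×10¹⁰)² = 39240 W/m².
For an isothermal sphere T⁴ = (1−a)S/(4σ) = 1.730×10¹¹ K⁴.

T ≈ 645 K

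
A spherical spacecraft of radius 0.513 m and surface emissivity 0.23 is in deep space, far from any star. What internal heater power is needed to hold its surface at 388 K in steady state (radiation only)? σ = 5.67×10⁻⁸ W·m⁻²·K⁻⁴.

P ≈ 977 W

P = εσ·4πr²·T⁴.
4πr² = 3.307 m²; T⁴ = 2.266×10¹⁰ K⁴.
P = 0.23·5.67×10⁻⁸·3.307·2.266×10¹⁰.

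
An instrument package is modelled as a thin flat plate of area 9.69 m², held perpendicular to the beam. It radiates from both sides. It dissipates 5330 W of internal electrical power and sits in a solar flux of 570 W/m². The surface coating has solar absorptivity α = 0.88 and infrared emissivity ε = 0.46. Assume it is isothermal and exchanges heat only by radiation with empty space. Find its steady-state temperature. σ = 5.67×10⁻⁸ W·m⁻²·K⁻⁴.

At steady state, absorbed solar power + internal power = radiated power.
Absorbed: α·S·A_cross = 0.88·570·9.690 = 4861 W (cross-section A).
Total input = 4861 + 5330 = 10190 W.
Radiated: εσ·A_surf·T⁴ with A_surf = 2A = 19.38 m².
T⁴ = 10190/(0.46·5.67×10⁻⁸·19.38) = 2.016×10¹⁰ K⁴.

T ≈ 377 K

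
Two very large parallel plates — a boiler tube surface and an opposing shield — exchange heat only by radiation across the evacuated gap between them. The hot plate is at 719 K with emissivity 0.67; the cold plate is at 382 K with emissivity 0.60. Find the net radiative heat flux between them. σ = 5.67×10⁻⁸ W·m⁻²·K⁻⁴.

For two infinite grey parallel plates, q = σ(T₁⁴ − T₂⁴)/(1/ε₁ + 1/ε₂ − 1).
T₁⁴ − T₂⁴ = 2.672×10¹¹ − 2.129×10¹⁰ = 2.460×10¹¹ K⁴.
1/ε₁ + 1/ε₂ − 1 = 1.493 + 1.667 − 1 = 2.159.
q = 5.67×10⁻⁸ × 2.460×10¹¹ / 2.159.

q ≈ 6460 W/m²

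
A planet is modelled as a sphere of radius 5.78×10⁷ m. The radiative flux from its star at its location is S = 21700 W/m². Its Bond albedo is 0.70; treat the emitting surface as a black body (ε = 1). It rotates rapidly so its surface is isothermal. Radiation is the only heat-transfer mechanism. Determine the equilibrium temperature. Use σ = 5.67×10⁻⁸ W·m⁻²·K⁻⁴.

At equilibrium, absorbed power = emitted power.
Absorbing cross-section = πr² = 1.050×10¹⁶ m²; emitting surface = 4πr² = 4.198×10¹⁶ m² (ratio 4).
(1−a)S·A_cross = εσ·A_surf·T⁴  ⇒  T⁴ = (1−a)S/(4σ).
T⁴ = 0.300·21700/(4·5.67×10⁻⁸) = 2.870×10¹⁰ K⁴.
T = (2.870×10¹⁰)^(1/4).

T ≈ 412 K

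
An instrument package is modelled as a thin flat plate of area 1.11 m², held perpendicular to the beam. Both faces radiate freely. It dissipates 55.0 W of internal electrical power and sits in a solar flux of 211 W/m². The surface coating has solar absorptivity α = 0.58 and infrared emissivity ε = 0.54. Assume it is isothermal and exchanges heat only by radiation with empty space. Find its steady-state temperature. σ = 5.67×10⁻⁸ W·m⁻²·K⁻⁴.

T ≈ 230 K

At steady state, absorbed solar power + internal power = radiated power.
Absorbed: α·S·A_cross = 0.58·211·1.110 = 135.8 W (cross-section A).
Total input = 135.8 + 55.0 = 190.8 W.
Radiated: εσ·A_surf·T⁴ with A_surf = 2A = 2.220 m².
T⁴ = 190.8/(0.54·5.67×10⁻⁸·2.220) = 2.808×10⁹ K⁴.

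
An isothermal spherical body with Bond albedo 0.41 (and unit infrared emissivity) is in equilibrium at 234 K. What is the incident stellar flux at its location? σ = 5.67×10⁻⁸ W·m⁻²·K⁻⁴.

(1−a)S·πr² = σ·4πr²·T⁴ ⇒ S = 4σT⁴/(1−a).
S = 4·5.67×10⁻⁸·2.998×10⁹/0.590.

S ≈ 1150 W/m²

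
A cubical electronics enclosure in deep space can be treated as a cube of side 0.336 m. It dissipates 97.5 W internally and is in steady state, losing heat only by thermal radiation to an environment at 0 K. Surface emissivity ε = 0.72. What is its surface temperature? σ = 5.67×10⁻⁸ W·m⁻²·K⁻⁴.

Steady state: internal power = radiated power, P = εσA T⁴.
Radiating area A = 6L² = 0.6774 m².
T⁴ = P/(εσA) = 97.5/(0.72·5.67×10⁻⁸·0.6774) = 3.526×10⁹ K⁴.
T = (3.526×10⁹)^(1/4).

T ≈ 244 K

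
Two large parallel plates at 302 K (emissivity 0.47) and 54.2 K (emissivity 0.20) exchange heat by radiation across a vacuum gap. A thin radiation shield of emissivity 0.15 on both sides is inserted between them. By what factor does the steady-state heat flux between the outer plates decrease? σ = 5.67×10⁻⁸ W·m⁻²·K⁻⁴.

factor ≈ 3.01

Without shield: q₀ = σΔ(T⁴)/(1/ε₁+1/ε₂−1) with denominator 6.128.
With shield the two gaps are in series; the resistances add: (1/ε₁+1/ε_s−1)+(1/ε_s+1/ε₂−1) = 7.794+10.67 = 18.46.
Heat-flux ratio q₀/q = 18.46/6.128.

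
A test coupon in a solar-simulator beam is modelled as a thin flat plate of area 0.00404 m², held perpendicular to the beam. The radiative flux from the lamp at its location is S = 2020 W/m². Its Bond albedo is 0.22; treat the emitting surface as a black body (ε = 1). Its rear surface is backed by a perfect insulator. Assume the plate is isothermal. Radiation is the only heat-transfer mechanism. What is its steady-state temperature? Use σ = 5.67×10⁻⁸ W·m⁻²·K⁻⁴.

T ≈ 408 K

At equilibrium, absorbed power = emitted power.
Absorbing cross-section = A = 0.004040 m²; emitting surface = A = 0.004040 m² (ratio 1).
(1−a)S·A_cross = εσ·A_surf·T⁴  ⇒  T⁴ = (1−a)S/(1σ).
T⁴ = 0.780·2020/(1·5.67×10⁻⁸) = 2.779×10¹⁰ K⁴.
T = (2.779×10¹⁰)^(1/4).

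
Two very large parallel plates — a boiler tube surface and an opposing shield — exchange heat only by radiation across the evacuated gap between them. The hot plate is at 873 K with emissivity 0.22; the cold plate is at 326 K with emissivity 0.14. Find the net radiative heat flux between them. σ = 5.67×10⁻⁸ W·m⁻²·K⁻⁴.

For two infinite grey parallel plates, q = σ(T₁⁴ − T₂⁴)/(1/ε₁ + 1/ε₂ − 1).
T₁⁴ − T₂⁴ = 5.808×10¹¹ − 1.129×10¹⁰ = 5.695×10¹¹ K⁴.
1/ε₁ + 1/ε₂ − 1 = 4.545 + 7.143 − 1 = 10.69.
q = 5.67×10⁻⁸ × 5.695×10¹¹ / 10.69.

q ≈ 3020 W/m²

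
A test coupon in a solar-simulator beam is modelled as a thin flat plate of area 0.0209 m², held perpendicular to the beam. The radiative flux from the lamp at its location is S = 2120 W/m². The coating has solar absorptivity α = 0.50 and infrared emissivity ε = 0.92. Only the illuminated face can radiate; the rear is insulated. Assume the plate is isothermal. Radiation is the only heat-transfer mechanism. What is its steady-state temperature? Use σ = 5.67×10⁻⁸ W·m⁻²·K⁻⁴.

T ≈ 378 K

At equilibrium, absorbed power = emitted power.
Absorbing cross-section = A = 0.02090 m²; emitting surface = A = 0.02090 m² (ratio 1).
αS·A_cross = εσ·A_surf·T⁴  ⇒  T⁴ = αS/(ε·1σ).
T⁴ = 0.500·2120/(0.92·1·5.67×10⁻⁸) = 2.032×10¹⁰ K⁴.
T = (2.032×10¹⁰)^(1/4).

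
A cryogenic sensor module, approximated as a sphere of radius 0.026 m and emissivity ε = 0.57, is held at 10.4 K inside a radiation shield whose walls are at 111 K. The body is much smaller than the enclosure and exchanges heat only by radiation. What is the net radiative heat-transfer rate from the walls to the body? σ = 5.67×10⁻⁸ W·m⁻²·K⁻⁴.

For a small grey body in a large enclosure: P_net = εσA(T_body⁴ − T_wall⁴).
A = 4πr² = 0.008495 m²; T_body⁴ − T_wall⁴ = 11700 − 1.518×10⁸ = -1.518×10⁸ K⁴.
|P_net| = 0.57·5.67×10⁻⁸·0.008495·1.518×10⁸.

P_net ≈ 0.0417 W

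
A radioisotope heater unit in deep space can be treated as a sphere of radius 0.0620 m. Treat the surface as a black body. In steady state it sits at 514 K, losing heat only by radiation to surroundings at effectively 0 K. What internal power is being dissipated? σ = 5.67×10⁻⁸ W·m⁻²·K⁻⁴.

P ≈ 191 W

Steady state: P = εσA T⁴.
A = 4πr² = 0.04831 m²; T⁴ = (514)⁴ = 6.980×10¹⁰ K⁴.
P = 1.0 × 5.67×10⁻⁸ × 0.04831 × 6.980×10¹⁰.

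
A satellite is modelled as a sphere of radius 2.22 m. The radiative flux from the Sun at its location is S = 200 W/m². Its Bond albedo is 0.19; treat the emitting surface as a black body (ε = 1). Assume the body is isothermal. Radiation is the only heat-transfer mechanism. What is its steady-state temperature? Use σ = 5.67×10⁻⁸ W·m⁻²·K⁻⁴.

T ≈ 163 K

At equilibrium, absorbed power = emitted power.
Absorbing cross-section = πr² = 15.48 m²; emitting surface = 4πr² = 61.93 m² (ratio 4).
(1−a)S·A_cross = εσ·A_surf·T⁴  ⇒  T⁴ = (1−a)S/(4σ).
T⁴ = 0.810·200/(4·5.67×10⁻⁸) = 7.143×10⁸ K⁴.
T = (7.143×10⁸)^(1/4).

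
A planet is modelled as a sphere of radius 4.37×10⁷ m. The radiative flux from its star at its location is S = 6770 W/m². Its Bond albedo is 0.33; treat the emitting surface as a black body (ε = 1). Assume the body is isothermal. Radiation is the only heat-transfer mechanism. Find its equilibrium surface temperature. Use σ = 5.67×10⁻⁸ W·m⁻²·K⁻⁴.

At equilibrium, absorbed power = emitted power.
Absorbing cross-section = πr² = 5.999×10¹⁵ m²; emitting surface = 4πr² = 2.400×10¹⁶ m² (ratio 4).
(1−a)S·A_cross = εσ·A_surf·T⁴  ⇒  T⁴ = (1−a)S/(4σ).
T⁴ = 0.670·6770/(4·5.67×10⁻⁸) = 2.000×10¹⁰ K⁴.
T = (2.000×10¹⁰)^(1/4).

T ≈ 376 K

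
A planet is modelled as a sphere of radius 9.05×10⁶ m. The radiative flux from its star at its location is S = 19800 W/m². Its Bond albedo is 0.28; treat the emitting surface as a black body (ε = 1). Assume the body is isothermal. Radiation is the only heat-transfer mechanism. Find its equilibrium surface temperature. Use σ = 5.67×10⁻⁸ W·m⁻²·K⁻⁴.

T ≈ 501 K

At equilibrium, absorbed power = emitted power.
Absorbing cross-section = πr² = 2.573×10¹⁴ m²; emitting surface = 4πr² = 1.029×10¹⁵ m² (ratio 4).
(1−a)S·A_cross = εσ·A_surf·T⁴  ⇒  T⁴ = (1−a)S/(4σ).
T⁴ = 0.720·19800/(4·5.67×10⁻⁸) = 6.286×10¹⁰ K⁴.
T = (6.286×10¹⁰)^(1/4).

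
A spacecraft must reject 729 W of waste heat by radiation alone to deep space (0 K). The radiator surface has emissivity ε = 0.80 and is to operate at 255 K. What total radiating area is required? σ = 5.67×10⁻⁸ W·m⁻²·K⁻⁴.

A ≈ 3.80 m²

P = εσA T⁴ ⇒ A = P/(εσT⁴).
T⁴ = 4.228×10⁹ K⁴.
A = 729/(0.80 × 5.67×10⁻⁸ × 4.228×10⁹).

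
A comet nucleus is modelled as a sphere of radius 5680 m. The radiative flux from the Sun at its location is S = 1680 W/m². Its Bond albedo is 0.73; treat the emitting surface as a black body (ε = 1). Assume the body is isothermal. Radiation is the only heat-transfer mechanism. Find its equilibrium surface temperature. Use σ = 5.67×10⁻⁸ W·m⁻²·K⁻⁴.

T ≈ 211 K

At equilibrium, absorbed power = emitted power.
Absorbing cross-section = πr² = 1.014×10⁸ m²; emitting surface = 4πr² = 4.054×10⁸ m² (ratio 4).
(1−a)S·A_cross = εσ·A_surf·T⁴  ⇒  T⁴ = (1−a)S/(4σ).
T⁴ = 0.270·1680/(4·5.67×10⁻⁸) = 2.000×10⁹ K⁴.
T = (2.000×10⁹)^(1/4).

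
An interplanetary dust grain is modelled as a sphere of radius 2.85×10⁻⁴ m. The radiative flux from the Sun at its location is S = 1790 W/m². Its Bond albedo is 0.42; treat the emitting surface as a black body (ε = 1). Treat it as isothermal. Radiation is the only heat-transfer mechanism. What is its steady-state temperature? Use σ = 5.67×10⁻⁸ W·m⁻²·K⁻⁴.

T ≈ 260 K

At equilibrium, absorbed power = emitted power.
Absorbing cross-section = πr² = 2.552×10⁻⁷ m²; emitting surface = 4πr² = 1.021×10⁻⁶ m² (ratio 4).
(1−a)S·A_cross = εσ·A_surf·T⁴  ⇒  T⁴ = (1−a)S/(4σ).
T⁴ = 0.580·1790/(4·5.67×10⁻⁸) = 4.578×10⁹ K⁴.
T = (4.578×10⁹)^(1/4).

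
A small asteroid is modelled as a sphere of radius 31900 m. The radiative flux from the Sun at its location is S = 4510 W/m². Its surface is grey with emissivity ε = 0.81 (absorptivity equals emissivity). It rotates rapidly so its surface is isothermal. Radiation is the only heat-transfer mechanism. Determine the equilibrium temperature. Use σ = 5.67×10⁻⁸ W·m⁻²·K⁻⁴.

T ≈ 376 K

At equilibrium, absorbed power = emitted power.
Absorbing cross-section = πr² = 3.197×10⁹ m²; emitting surface = 4πr² = 1.279×10¹⁰ m² (ratio 4).
εS·A_cross = εσ·A_surf·T⁴  ⇒  T⁴ = S/(4σ)   (ε cancels).
T⁴ = 4510/(4·5.67×10⁻⁸) = 1.989×10¹⁰ K⁴.
T = (1.989×10¹⁰)^(1/4).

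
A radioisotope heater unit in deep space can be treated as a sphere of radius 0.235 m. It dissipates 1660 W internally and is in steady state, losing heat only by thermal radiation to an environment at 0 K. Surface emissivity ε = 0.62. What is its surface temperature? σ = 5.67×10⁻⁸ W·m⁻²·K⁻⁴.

Steady state: internal power = radiated power, P = εσA T⁴.
Radiating area A = 4πr² = 0.6940 m².
T⁴ = P/(εσA) = 1660/(0.62·5.67×10⁻⁸·0.6940) = 6.804×10¹⁰ K⁴.
T = (6.804×10¹⁰)^(1/4).

T ≈ 511 K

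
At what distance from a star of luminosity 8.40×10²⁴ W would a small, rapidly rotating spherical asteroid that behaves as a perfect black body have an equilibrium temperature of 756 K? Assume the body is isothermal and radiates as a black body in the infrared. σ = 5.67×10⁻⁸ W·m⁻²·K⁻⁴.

d ≈ 3.00×10⁹ m

For an isothermal black-emitting sphere, (1−a)S·πr² = σ·4πr²·T⁴ ⇒ S = 4σT⁴/(1−a).
S = 4·5.67×10⁻⁸·(756)⁴/1.00 = 74080 W/m².
Flux falls as S = L/(4πd²), so d = √(L/(4πS)) = √(8.40×10²⁴/(4π·74080)).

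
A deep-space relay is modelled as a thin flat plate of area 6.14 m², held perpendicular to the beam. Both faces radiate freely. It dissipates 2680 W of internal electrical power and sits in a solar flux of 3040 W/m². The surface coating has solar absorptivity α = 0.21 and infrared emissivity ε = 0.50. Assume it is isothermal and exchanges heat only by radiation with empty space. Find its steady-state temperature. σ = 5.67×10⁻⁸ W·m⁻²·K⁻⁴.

T ≈ 371 K

At steady state, absorbed solar power + internal power = radiated power.
Absorbed: α·S·A_cross = 0.21·3040·6.140 = 3920 W (cross-section A).
Total input = 3920 + 2680 = 6600 W.
Radiated: εσ·A_surf·T⁴ with A_surf = 2A = 12.28 m².
T⁴ = 6600/(0.50·5.67×10⁻⁸·12.28) = 1.896×10¹⁰ K⁴.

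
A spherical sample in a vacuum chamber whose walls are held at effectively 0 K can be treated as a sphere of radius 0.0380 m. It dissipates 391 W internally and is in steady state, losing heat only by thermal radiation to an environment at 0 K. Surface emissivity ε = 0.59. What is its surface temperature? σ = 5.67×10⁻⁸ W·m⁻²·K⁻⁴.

Steady state: internal power = radiated power, P = εσA T⁴.
Radiating area A = 4πr² = 0.01815 m².
T⁴ = P/(εσA) = 391/(0.59·5.67×10⁻⁸·0.01815) = 6.441×10¹¹ K⁴.
T = (6.441×10¹¹)^(1/4).

T ≈ 896 K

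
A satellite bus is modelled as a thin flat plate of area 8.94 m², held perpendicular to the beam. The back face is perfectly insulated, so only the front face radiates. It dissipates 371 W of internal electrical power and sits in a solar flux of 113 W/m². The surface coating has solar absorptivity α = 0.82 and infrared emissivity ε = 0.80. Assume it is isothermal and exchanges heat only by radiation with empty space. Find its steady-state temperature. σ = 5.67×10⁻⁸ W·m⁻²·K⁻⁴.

T ≈ 233 K

At steady state, absorbed solar power + internal power = radiated power.
Absorbed: α·S·A_cross = 0.82·113·8.940 = 828.4 W (cross-section A).
Total input = 828.4 + 371 = 1199 W.
Radiated: εσ·A_surf·T⁴ with A_surf = A = 8.940 m².
T⁴ = 1199/(0.80·5.67×10⁻⁸·8.940) = 2.958×10⁹ K⁴.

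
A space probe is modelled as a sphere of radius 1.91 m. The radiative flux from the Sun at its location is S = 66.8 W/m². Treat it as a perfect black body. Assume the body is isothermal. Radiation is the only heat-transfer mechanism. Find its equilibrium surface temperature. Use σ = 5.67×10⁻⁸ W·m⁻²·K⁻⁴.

At equilibrium, absorbed power = emitted power.
Absorbing cross-section = πr² = 11.46 m²; emitting surface = 4πr² = 45.84 m² (ratio 4).
S·A_cross = εσ·A_surf·T⁴  ⇒  T⁴ = S/(4σ).
T⁴ = 1.00·66.8/(4·5.67×10⁻⁸) = 2.945×10⁸ K⁴.
T = (2.945×10⁸)^(1/4).

T ≈ 131 K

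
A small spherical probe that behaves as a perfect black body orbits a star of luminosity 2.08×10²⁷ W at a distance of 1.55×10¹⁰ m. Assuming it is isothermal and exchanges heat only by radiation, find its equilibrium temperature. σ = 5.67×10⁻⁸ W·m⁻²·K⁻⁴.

T ≈ 1320 K

First find the stellar flux at distance d: S = L/(4πd²) = 2.08×10²⁷/(4π·(1.55×10¹⁰)²) = 6.890×10⁵ W/m².
For an isothermal sphere, absorbed (1−a)S·πr² = emitted σ·4πr²·T⁴, so T⁴ = (1−a)S/(4σ).
T⁴ = 1.00·6.890×10⁵/(4·5.67×10⁻⁸) = 3.038×10¹² K⁴.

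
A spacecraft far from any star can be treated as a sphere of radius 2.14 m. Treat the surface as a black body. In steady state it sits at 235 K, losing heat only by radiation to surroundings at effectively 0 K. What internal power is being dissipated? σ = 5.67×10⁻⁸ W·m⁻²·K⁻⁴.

Steady state: P = εσA T⁴.
A = 4πr² = 57.55 m²; T⁴ = (235)⁴ = 3.050×10⁹ K⁴.
P = 1.0 × 5.67×10⁻⁸ × 57.55 × 3.050×10⁹.

P ≈ 9950 W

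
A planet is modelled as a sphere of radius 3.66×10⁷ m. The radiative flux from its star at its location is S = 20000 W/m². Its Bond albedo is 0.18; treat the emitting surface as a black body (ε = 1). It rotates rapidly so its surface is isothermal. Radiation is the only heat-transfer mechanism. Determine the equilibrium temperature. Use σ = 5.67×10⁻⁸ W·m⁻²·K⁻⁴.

T ≈ 519 K

At equilibrium, absorbed power = emitted power.
Absorbing cross-section = πr² = 4.208×10¹⁵ m²; emitting surface = 4πr² = 1.683×10¹⁶ m² (ratio 4).
(1−a)S·A_cross = εσ·A_surf·T⁴  ⇒  T⁴ = (1−a)S/(4σ).
T⁴ = 0.820·20000/(4·5.67×10⁻⁸) = 7.231×10¹⁰ K⁴.
T = (7.231×10¹⁰)^(1/4).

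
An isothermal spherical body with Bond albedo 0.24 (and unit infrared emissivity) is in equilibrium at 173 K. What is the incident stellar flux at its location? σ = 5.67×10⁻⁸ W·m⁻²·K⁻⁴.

(1−a)S·πr² = σ·4πr²·T⁴ ⇒ S = 4σT⁴/(1−a).
S = 4·5.67×10⁻⁸·8.957×10⁸/0.760.

S ≈ 267 W/m²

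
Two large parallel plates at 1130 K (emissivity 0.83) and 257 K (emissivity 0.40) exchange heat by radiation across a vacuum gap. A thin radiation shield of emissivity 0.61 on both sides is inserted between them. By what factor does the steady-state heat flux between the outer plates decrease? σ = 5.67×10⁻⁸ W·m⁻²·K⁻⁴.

factor ≈ 1.84

Without shield: q₀ = σΔ(T⁴)/(1/ε₁+1/ε₂−1) with denominator 2.705.
With shield the two gaps are in series; the resistances add: (1/ε₁+1/ε_s−1)+(1/ε_s+1/ε₂−1) = 1.844+3.139 = 4.984.
Heat-flux ratio q₀/q = 4.984/2.705.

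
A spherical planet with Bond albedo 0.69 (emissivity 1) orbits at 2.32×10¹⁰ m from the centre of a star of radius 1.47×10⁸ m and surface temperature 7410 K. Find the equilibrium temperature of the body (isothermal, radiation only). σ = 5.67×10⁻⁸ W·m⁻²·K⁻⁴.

T ≈ 311 K

The star's surface emits σT_*⁴; at distance d the flux is S = σT_*⁴(R_*/d)².
S = 5.67×10⁻⁸·(7410)⁴·(1.47×10⁸/2.32×10¹⁰)² = 6863 W/m².
For an isothermal sphere T⁴ = (1−a)S/(4σ) = 9.381×10⁹ K⁴.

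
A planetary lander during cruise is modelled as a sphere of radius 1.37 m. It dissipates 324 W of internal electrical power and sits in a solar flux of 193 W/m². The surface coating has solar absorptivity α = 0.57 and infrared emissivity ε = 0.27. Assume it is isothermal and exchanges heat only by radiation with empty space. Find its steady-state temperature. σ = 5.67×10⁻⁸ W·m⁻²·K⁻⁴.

T ≈ 228 K

At steady state, absorbed solar power + internal power = radiated power.
Absorbed: α·S·A_cross = 0.57·193·5.896 = 648.7 W (cross-section πr²).
Total input = 648.7 + 324 = 972.7 W.
Radiated: εσ·A_surf·T⁴ with A_surf = 4πr² = 23.59 m².
T⁴ = 972.7/(0.27·5.67×10⁻⁸·23.59) = 2.694×10⁹ K⁴.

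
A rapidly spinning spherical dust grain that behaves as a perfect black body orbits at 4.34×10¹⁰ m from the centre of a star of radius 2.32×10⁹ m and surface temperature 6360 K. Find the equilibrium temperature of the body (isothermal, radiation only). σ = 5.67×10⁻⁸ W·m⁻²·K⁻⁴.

The star's surface emits σT_*⁴; at distance d the flux is S = σT_*⁴(R_*/d)².
S = 5.67×10⁻⁸·(6360)⁴·(2.32×10⁹/4.34×10¹⁰)² = 2.651×10⁵ W/m².
For an isothermal sphere T⁴ = (1−a)S/(4σ) = 1.169×10¹² K⁴.

T ≈ 1040 K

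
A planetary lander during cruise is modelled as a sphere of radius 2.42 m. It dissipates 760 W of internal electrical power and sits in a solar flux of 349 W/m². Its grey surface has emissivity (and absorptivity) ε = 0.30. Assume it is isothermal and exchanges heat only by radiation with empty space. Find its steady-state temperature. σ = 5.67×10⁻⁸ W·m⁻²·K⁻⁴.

T ≈ 215 K

At steady state, absorbed solar power + internal power = radiated power.
Absorbed: α·S·A_cross = 0.30·349·18.40 = 1926 W (cross-section πr²).
Total input = 1926 + 760 = 2686 W.
Radiated: εσ·A_surf·T⁴ with A_surf = 4πr² = 73.59 m².
T⁴ = 2686/(0.30·5.67×10⁻⁸·73.59) = 2.146×10⁹ K⁴.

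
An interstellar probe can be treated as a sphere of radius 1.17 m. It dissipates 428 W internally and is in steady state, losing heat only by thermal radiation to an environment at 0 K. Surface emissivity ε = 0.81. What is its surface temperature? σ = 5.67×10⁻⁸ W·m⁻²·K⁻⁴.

T ≈ 153 K

Steady state: internal power = radiated power, P = εσA T⁴.
Radiating area A = 4πr² = 17.20 m².
T⁴ = P/(εσA) = 428/(0.81·5.67×10⁻⁸·17.20) = 5.417×10⁸ K⁴.
T = (5.417×10⁸)^(1/4).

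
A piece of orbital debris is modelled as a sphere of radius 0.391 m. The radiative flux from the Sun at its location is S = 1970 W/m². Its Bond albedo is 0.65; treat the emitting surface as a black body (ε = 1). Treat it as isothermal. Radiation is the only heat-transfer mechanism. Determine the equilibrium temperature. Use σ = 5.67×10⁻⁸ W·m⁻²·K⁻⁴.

At equilibrium, absorbed power = emitted power.
Absorbing cross-section = πr² = 0.4803 m²; emitting surface = 4πr² = 1.921 m² (ratio 4).
(1−a)S·A_cross = εσ·A_surf·T⁴  ⇒  T⁴ = (1−a)S/(4σ).
T⁴ = 0.350·1970/(4·5.67×10⁻⁸) = 3.040×10⁹ K⁴.
T = (3.040×10⁹)^(1/4).

T ≈ 235 K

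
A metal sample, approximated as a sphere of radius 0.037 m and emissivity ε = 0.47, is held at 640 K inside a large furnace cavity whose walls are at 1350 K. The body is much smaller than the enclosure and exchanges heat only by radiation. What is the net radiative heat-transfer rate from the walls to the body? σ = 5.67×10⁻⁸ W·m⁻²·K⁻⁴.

P_net ≈ 1450 W

For a small grey body in a large enclosure: P_net = εσA(T_body⁴ − T_wall⁴).
A = 4πr² = 0.01720 m²; T_body⁴ − T_wall⁴ = 1.678×10¹¹ − 3.322×10¹² = -3.154×10¹² K⁴.
|P_net| = 0.47·5.67×10⁻⁸·0.01720·3.154×10¹².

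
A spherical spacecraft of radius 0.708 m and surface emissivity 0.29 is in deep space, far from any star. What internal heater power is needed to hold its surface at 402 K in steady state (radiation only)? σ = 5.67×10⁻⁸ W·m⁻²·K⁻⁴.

P ≈ 2700 W

P = εσ·4πr²·T⁴.
4πr² = 6.299 m²; T⁴ = 2.612×10¹⁰ K⁴.
P = 0.29·5.67×10⁻⁸·6.299·2.612×10¹⁰.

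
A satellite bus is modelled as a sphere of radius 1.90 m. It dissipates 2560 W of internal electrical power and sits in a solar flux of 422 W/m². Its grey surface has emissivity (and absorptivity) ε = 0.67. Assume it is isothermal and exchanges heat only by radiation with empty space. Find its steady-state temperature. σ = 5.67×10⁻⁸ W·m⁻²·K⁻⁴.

T ≈ 241 K

At steady state, absorbed solar power + internal power = radiated power.
Absorbed: α·S·A_cross = 0.67·422·11.34 = 3207 W (cross-section πr²).
Total input = 3207 + 2560 = 5767 W.
Radiated: εσ·A_surf·T⁴ with A_surf = 4πr² = 45.36 m².
T⁴ = 5767/(0.67·5.67×10⁻⁸·45.36) = 3.346×10⁹ K⁴.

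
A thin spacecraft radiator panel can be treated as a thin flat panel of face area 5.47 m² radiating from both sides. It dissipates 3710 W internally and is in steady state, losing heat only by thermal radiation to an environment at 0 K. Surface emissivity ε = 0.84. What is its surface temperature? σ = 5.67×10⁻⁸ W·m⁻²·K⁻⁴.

Steady state: internal power = radiated power, P = εσA T⁴.
Radiating area A = 2·5.47 = 10.94 m².
T⁴ = P/(εσA) = 3710/(0.84·5.67×10⁻⁸·10.94) = 7.120×10⁹ K⁴.
T = (7.120×10⁹)^(1/4).

T ≈ 290 K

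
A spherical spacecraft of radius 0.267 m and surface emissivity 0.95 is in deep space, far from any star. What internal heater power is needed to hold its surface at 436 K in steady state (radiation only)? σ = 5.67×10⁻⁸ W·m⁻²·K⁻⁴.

P ≈ 1740 W

P = εσ·4πr²·T⁴.
4πr² = 0.8958 m²; T⁴ = 3.614×10¹⁰ K⁴.
P = 0.95·5.67×10⁻⁸·0.8958·3.614×10¹⁰.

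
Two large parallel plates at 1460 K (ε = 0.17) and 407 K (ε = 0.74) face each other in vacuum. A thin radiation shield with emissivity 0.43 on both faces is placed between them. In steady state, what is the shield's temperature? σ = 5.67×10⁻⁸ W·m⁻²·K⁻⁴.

In steady state the net flux on the hot side equals that on the cold side.
σ(T₁⁴−T_s⁴)/D₁ = σ(T_s⁴−T₂⁴)/D₂, with D₁ = 1/ε₁+1/ε_s−1 = 7.208, D₂ = 1/ε_s+1/ε₂−1 = 2.677.
Solve for T_s⁴: T_s⁴ = (D₂·T₁⁴ + D₁·T₂⁴)/(D₁+D₂) = 1.250×10¹² K⁴.

T_s ≈ 1060 K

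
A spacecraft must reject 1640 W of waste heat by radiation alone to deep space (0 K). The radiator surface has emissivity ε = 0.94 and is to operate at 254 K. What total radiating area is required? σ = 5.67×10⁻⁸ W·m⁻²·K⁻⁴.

A ≈ 7.39 m²

P = εσA T⁴ ⇒ A = P/(εσT⁴).
T⁴ = 4.162×10⁹ K⁴.
A = 1640/(0.94 × 5.67×10⁻⁸ × 4.162×10⁹).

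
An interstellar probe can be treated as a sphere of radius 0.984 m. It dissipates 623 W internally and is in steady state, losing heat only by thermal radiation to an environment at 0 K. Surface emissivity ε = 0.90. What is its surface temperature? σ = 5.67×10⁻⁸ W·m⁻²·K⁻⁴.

Steady state: internal power = radiated power, P = εσA T⁴.
Radiating area A = 4πr² = 12.17 m².
T⁴ = P/(εσA) = 623/(0.90·5.67×10⁻⁸·12.17) = 1.003×10⁹ K⁴.
T = (1.003×10⁹)^(1/4).

T ≈ 178 K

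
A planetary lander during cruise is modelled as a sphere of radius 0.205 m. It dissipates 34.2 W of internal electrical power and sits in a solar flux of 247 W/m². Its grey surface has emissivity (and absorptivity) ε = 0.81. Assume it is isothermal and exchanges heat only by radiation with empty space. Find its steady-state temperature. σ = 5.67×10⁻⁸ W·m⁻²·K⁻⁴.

T ≈ 224 K

At steady state, absorbed solar power + internal power = radiated power.
Absorbed: α·S·A_cross = 0.81·247·0.1320 = 26.41 W (cross-section πr²).
Total input = 26.41 + 34.2 = 60.61 W.
Radiated: εσ·A_surf·T⁴ with A_surf = 4πr² = 0.5281 m².
T⁴ = 60.61/(0.81·5.67×10⁻⁸·0.5281) = 2.499×10⁹ K⁴.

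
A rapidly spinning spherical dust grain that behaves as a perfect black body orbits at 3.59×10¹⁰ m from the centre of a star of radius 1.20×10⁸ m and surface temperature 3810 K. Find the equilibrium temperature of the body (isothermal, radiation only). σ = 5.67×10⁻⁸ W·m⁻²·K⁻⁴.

T ≈ 156 K

The star's surface emits σT_*⁴; at distance d the flux is S = σT_*⁴(R_*/d)².
S = 5.67×10⁻⁸·(3810)⁴·(1.20×10⁸/3.59×10¹⁰)² = 133.5 W/m².
For an isothermal sphere T⁴ = (1−a)S/(4σ) = 5.886×10⁸ K⁴.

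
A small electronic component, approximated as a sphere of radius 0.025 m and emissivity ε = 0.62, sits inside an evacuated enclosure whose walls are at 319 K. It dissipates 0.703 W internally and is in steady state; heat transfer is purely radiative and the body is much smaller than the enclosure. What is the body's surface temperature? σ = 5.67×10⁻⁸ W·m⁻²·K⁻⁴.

T ≈ 337 K

For a small grey body in a large enclosure, net radiated power = εσA(T⁴ − T_w⁴).
Steady state: P = εσA(T⁴ − T_w⁴) with A = 4πr² = 0.007854 m².
T⁴ = P/(εσA) + T_w⁴ = 0.703/(0.62·5.67×10⁻⁸·0.007854) + (319)⁴
    = 2.546×10⁹ + 1.036×10¹⁰ = 1.290×10¹⁰ K⁴.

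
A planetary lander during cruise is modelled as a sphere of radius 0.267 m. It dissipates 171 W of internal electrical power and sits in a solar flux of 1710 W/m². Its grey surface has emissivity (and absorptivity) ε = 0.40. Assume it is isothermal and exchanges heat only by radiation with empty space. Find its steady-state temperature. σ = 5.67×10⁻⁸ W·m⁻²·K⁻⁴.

T ≈ 355 K

At steady state, absorbed solar power + internal power = radiated power.
Absorbed: α·S·A_cross = 0.40·1710·0.2240 = 153.2 W (cross-section πr²).
Total input = 153.2 + 171 = 324.2 W.
Radiated: εσ·A_surf·T⁴ with A_surf = 4πr² = 0.8958 m².
T⁴ = 324.2/(0.40·5.67×10⁻⁸·0.8958) = 1.596×10¹⁰ K⁴.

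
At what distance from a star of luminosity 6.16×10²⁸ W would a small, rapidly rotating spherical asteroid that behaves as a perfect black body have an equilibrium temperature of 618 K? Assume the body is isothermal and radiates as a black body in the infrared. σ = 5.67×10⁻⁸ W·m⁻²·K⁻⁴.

d ≈ 3.85×10¹¹ m

For an isothermal black-emitting sphere, (1−a)S·πr² = σ·4πr²·T⁴ ⇒ S = 4σT⁴/(1−a).
S = 4·5.67×10⁻⁸·(618)⁴/1.00 = 33080 W/m².
Flux falls as S = L/(4πd²), so d = √(L/(4πS)) = √(6.16×10²⁸/(4π·33080)).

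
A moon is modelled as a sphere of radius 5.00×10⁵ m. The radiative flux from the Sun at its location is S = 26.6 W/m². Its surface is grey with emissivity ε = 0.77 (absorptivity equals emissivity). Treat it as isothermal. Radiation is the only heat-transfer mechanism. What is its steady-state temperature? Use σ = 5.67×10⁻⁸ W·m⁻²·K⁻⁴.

At equilibrium, absorbed power = emitted power.
Absorbing cross-section = πr² = 7.854×10¹¹ m²; emitting surface = 4πr² = 3.142×10¹² m² (ratio 4).
εS·A_cross = εσ·A_surf·T⁴  ⇒  T⁴ = S/(4σ)   (ε cancels).
T⁴ = 26.6/(4·5.67×10⁻⁸) = 1.173×10⁸ K⁴.
T = (1.173×10⁸)^(1/4).

T ≈ 104 K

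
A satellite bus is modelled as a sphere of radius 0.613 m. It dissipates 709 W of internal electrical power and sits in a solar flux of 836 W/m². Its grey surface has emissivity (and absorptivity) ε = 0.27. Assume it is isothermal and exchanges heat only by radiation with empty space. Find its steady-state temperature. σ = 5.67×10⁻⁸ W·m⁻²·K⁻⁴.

T ≈ 341 K

At steady state, absorbed solar power + internal power = radiated power.
Absorbed: α·S·A_cross = 0.27·836·1.181 = 266.5 W (cross-section πr²).
Total input = 266.5 + 709 = 975.5 W.
Radiated: εσ·A_surf·T⁴ with A_surf = 4πr² = 4.722 m².
T⁴ = 975.5/(0.27·5.67×10⁻⁸·4.722) = 1.349×10¹⁰ K⁴.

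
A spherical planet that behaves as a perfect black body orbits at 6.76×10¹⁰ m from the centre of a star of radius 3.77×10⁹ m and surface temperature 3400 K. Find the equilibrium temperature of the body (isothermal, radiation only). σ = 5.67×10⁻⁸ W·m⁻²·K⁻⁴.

The star's surface emits σT_*⁴; at distance d the flux is S = σT_*⁴(R_*/d)².
S = 5.67×10⁻⁸·(3400)⁴·(3.77×10⁹/6.76×10¹⁰)² = 23570 W/m².
For an isothermal sphere T⁴ = (1−a)S/(4σ) = 1.039×10¹¹ K⁴.

T ≈ 568 K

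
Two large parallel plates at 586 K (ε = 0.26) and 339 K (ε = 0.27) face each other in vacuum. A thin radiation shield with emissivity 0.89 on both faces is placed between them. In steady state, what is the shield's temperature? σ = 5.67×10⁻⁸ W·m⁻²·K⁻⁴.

T_s ≈ 504 K

In steady state the net flux on the hot side equals that on the cold side.
σ(T₁⁴−T_s⁴)/D₁ = σ(T_s⁴−T₂⁴)/D₂, with D₁ = 1/ε₁+1/ε_s−1 = 3.970, D₂ = 1/ε_s+1/ε₂−1 = 3.827.
Solve for T_s⁴: T_s⁴ = (D₂·T₁⁴ + D₁·T₂⁴)/(D₁+D₂) = 6.461×10¹⁰ K⁴.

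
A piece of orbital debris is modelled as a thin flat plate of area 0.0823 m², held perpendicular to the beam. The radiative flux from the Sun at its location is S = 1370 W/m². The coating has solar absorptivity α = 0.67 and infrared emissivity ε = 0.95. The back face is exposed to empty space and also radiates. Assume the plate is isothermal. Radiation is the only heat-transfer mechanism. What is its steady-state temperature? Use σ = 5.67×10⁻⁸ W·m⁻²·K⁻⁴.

T ≈ 304 K

At equilibrium, absorbed power = emitted power.
Absorbing cross-section = A = 0.08230 m²; emitting surface = 2A = 0.1646 m² (ratio 2).
αS·A_cross = εσ·A_surf·T⁴  ⇒  T⁴ = αS/(ε·2σ).
T⁴ = 0.670·1370/(0.95·2·5.67×10⁻⁸) = 8.520×10⁹ K⁴.
T = (8.520×10⁹)^(1/4).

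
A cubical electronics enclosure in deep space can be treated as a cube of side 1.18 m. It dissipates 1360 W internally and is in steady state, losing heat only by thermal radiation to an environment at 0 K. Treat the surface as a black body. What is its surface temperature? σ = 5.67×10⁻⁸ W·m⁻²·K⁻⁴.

Steady state: internal power = radiated power, P = εσA T⁴.
Radiating area A = 6L² = 8.354 m².
T⁴ = P/(εσA) = 1360/(1.0·5.67×10⁻⁸·8.354) = 2.871×10⁹ K⁴.
T = (2.871×10⁹)^(1/4).

T ≈ 231 K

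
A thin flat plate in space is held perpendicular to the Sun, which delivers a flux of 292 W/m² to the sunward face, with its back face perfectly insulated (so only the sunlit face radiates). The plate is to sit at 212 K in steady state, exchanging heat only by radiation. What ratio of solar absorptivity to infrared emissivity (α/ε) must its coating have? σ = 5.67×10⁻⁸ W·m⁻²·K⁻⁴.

Balance: αS·A = εσ·1A·T⁴ ⇒ α/ε = σT⁴/S.
α/ε = 5.67×10⁻⁸·(212)⁴/292 = 5.67×10⁻⁸·2.020×10⁹/292.

α/ε ≈ 0.392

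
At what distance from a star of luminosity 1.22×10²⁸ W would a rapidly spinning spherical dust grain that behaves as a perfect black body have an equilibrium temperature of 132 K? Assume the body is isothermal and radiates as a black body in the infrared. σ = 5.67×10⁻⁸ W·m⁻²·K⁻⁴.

For an isothermal black-emitting sphere, (1−a)S·πr² = σ·4πr²·T⁴ ⇒ S = 4σT⁴/(1−a).
S = 4·5.67×10⁻⁸·(132)⁴/1.00 = 68.86 W/m².
Flux falls as S = L/(4πd²), so d = √(L/(4πS)) = √(1.22×10²⁸/(4π·68.86)).

d ≈ 3.75×10¹² m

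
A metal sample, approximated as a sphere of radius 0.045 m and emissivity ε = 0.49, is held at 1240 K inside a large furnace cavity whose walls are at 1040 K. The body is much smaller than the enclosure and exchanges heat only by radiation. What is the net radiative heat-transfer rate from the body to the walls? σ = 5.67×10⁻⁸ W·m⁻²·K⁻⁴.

P_net ≈ 844 W

For a small grey body in a large enclosure: P_net = εσA(T_body⁴ − T_wall⁴).
A = 4πr² = 0.02545 m²; T_body⁴ − T_wall⁴ = 2.364×10¹² − 1.170×10¹² = 1.194×10¹² K⁴.
|P_net| = 0.49·5.67×10⁻⁸·0.02545·1.194×10¹².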